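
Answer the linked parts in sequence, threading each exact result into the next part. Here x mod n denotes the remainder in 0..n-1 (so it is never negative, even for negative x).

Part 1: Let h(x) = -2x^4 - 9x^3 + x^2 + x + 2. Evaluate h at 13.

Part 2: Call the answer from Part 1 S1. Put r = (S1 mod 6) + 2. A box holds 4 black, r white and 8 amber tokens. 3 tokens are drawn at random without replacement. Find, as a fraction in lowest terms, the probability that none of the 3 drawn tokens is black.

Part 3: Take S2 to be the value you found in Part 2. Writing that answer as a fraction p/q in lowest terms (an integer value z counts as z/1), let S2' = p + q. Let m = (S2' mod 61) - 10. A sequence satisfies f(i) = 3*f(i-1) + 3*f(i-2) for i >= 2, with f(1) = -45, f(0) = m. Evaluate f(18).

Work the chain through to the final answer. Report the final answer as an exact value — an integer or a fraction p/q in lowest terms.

-207447777837

Part 1: -2*(13)^4 - 9*(13)^3 + 1*(13)^2 + 1*(13)^1 + 2 = (-57122) + (-19773) + (169) + (13) + (2) = -76711; answer -76711
Part 2: S1 = -76711; r = 7; total draws C(19,3) = 969; favorable C(15,3) = 455; P = 455/969; answer 455/969
Part 3: S2 = 455/969; threaded value p + q = 1424; m = 11; f(2) = 3*(-45) + 3*(11) = -102; iterating: f(2)=-102, f(3)=-441, f(4)=-1629, f(5)=-6210, f(6)=-23517, f(7)=-89181, f(8)=-338094, f(9)=-1281825, f(10)=-4859757, f(11)=-18424746, f(12)=-69853509, f(13)=-264834765, f(14)=-1004064822, f(15)=-3806698761, f(16)=-14432290749, f(17)=-54716968530, f(18)=-207447777837; answer -207447777837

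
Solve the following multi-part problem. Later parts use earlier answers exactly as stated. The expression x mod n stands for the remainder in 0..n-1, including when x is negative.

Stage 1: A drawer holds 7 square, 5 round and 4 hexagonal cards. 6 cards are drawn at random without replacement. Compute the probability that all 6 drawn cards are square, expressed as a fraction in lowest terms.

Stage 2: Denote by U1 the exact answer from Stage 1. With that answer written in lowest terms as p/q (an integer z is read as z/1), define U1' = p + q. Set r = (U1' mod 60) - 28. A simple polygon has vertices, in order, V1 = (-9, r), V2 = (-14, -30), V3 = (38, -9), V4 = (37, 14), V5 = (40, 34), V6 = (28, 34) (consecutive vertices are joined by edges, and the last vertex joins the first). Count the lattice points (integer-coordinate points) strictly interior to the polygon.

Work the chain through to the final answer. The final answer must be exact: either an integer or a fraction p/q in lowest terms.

1416

Stage 1: total draws C(16,6) = 8008; favorable C(7,6) = 7; P = 1/1144; answer 1/1144
Stage 2: U1 = 1/1144; threaded value p + q = 1145; r = -23; cross terms: (-9*-30 - -14*-23)=-52, (-14*-9 - 38*-30)=1266, (38*14 - 37*-9)=865, (37*34 - 40*14)=698, (40*34 - 28*34)=408, (28*-23 - -9*34)=-338; twice the area = |2847| = 2847; area = 2847/2; boundary points = 1 + 1 + 1 + 1 + 12 + 1 = 17; strictly interior points = area - boundary/2 + 1 = 1416; answer 1416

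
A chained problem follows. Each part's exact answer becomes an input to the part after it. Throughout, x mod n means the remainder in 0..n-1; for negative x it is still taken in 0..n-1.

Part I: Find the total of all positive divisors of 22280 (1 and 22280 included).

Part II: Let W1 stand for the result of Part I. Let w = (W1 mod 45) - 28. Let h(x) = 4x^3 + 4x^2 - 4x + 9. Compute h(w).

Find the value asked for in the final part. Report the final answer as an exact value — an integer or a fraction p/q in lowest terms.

Part I: 22280 = 2^3 * 5 * 557; sigma = (1 + 2 + 4 + 8) * (1 + 5) * (1 + 557) = 15 * 6 * 558 = 50220; answer 50220
Part II: W1 = 50220; w = -28; 4*(-28)^3 + 4*(-28)^2 - 4*(-28)^1 + 9 = (-87808) + (3136) + (112) + (9) = -84551; answer -84551

-84551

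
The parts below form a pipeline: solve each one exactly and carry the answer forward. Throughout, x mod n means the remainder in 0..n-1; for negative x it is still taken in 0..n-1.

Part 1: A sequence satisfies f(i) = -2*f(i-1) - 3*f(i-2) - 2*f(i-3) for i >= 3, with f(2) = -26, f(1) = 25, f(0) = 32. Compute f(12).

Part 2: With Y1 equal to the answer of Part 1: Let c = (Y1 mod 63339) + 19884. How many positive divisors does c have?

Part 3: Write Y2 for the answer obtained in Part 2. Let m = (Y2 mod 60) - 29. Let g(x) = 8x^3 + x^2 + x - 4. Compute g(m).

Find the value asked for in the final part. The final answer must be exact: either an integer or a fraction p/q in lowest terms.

-124404

Part 1: f(3) = -2*(-26) - 3*(25) - 2*(32) = -87; iterating: f(3)=-87, f(4)=202, f(5)=-91, f(6)=-250, f(7)=369, f(8)=194, f(9)=-995, f(10)=670, f(11)=1257, f(12)=-2534; answer -2534
Part 2: Y1 = -2534; c = 80689; 80689 = 7 * 11527; number of divisors = (1+1) * (1+1) = 4; answer 4
Part 3: Y2 = 4; m = -25; 8*(-25)^3 + 1*(-25)^2 + 1*(-25)^1 - 4 = (-125000) + (625) + (-25) + (-4) = -124404; answer -124404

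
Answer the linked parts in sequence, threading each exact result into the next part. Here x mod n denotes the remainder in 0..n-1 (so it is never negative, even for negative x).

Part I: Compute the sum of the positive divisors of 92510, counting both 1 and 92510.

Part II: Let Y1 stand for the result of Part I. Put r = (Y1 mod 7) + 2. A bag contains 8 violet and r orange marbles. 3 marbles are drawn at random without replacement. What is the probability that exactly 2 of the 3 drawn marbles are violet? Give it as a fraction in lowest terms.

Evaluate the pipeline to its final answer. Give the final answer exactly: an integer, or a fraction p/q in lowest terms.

Part I: 92510 = 2 * 5 * 11 * 29^2; sigma = (1 + 2) * (1 + 5) * (1 + 11) * (1 + 29 + 841) = 3 * 6 * 12 * 871 = 188136; answer 188136
Part II: Y1 = 188136; r = 6; total draws C(14,3) = 364; favorable C(8,2)*C(6,1) = 168; P = 6/13; answer 6/13

6/13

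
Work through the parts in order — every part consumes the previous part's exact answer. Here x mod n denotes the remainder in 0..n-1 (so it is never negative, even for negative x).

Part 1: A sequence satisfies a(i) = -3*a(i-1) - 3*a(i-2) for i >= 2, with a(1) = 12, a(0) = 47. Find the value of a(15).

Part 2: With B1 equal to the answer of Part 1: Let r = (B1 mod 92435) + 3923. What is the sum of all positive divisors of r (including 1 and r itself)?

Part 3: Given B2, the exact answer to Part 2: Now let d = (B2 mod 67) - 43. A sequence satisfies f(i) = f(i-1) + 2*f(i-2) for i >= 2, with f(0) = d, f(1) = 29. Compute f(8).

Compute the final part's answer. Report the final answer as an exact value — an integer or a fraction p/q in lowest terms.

Part 1: a(2) = -3*(12) - 3*(47) = -177; iterating: a(2)=-177, a(3)=495, a(4)=-954, a(5)=1377, a(6)=-1269, a(7)=-324, a(8)=4779, a(9)=-13365, a(10)=25758, a(11)=-37179, a(12)=34263, a(13)=8748, a(14)=-129033, a(15)=360855; answer 360855
Part 2: B1 = 360855; r = 87473; 87473 is prime, so its only divisors are 1 and 87473; sigma = 1 + 87473 = 87474; answer 87474
Part 3: B2 = 87474; d = -4; f(2) = 1*(29) + 2*(-4) = 21; iterating: f(2)=21, f(3)=79, f(4)=121, f(5)=279, f(6)=521, f(7)=1079, f(8)=2121; answer 2121

2121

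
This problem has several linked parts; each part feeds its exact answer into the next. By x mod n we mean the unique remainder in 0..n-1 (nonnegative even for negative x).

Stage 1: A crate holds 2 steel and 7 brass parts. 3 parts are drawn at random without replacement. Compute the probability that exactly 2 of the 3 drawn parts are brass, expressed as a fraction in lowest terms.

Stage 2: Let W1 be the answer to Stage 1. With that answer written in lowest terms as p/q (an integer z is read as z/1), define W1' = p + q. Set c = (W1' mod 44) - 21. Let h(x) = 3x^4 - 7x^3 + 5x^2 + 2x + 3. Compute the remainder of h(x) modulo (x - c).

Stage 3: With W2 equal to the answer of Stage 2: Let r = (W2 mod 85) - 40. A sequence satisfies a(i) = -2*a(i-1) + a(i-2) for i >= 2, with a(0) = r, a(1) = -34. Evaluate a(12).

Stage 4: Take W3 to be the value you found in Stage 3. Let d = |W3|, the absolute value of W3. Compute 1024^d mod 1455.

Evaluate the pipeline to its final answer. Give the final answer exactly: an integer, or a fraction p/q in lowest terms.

1006

Stage 1: total draws C(9,3) = 84; favorable C(7,2)*C(2,1) = 42; P = 1/2; answer 1/2
Stage 2: W1 = 1/2; threaded value p + q = 3; c = -18; remainder = value at the root: 3*(-18)^4 - 7*(-18)^3 + 5*(-18)^2 + 2*(-18)^1 + 3 = (314928) + (40824) + (1620) + (-36) + (3) = 357339; answer 357339
Stage 3: W2 = 357339; r = 44; a(2) = -2*(-34) + 1*(44) = 112; iterating: a(2)=112, a(3)=-258, a(4)=628, a(5)=-1514, a(6)=3656, a(7)=-8826, a(8)=21308, a(9)=-51442, a(10)=124192, a(11)=-299826, a(12)=723844; answer 723844
Stage 4: W3 = 723844; d = 723844; squarings mod 1455: 1024^1=1024, 1024^2=976, 1024^4=1006, 1024^8=811, 1024^16=61, 1024^32=811, 1024^64=61, 1024^128=811, 1024^256=61, 1024^512=811, 1024^1024=61, 1024^2048=811, 1024^4096=61, 1024^8192=811, 1024^16384=61, 1024^32768=811, 1024^65536=61, 1024^131072=811, 1024^262144=61, 1024^524288=811; 1024^723844 = 1024^4 * 1024^128 * 1024^256 * 1024^512 * 1024^2048 * 1024^65536 * 1024^131072 * 1024^524288 = 1006 (mod 1455); answer 1006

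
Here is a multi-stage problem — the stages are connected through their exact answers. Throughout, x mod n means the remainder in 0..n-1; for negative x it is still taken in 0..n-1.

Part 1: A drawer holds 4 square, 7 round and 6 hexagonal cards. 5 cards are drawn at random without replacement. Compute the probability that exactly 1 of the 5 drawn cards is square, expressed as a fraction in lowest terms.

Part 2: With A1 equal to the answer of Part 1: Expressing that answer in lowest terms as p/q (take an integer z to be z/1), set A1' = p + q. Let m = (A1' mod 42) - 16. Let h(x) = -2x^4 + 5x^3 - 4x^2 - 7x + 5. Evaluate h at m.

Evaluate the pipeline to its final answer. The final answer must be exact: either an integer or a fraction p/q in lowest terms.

-25325

Part 1: total draws C(17,5) = 6188; favorable C(4,1)*C(13,4) = 2860; P = 55/119; answer 55/119
Part 2: A1 = 55/119; threaded value p + q = 174; m = -10; -2*(-10)^4 + 5*(-10)^3 - 4*(-10)^2 - 7*(-10)^1 + 5 = (-20000) + (-5000) + (-400) + (70) + (5) = -25325; answer -25325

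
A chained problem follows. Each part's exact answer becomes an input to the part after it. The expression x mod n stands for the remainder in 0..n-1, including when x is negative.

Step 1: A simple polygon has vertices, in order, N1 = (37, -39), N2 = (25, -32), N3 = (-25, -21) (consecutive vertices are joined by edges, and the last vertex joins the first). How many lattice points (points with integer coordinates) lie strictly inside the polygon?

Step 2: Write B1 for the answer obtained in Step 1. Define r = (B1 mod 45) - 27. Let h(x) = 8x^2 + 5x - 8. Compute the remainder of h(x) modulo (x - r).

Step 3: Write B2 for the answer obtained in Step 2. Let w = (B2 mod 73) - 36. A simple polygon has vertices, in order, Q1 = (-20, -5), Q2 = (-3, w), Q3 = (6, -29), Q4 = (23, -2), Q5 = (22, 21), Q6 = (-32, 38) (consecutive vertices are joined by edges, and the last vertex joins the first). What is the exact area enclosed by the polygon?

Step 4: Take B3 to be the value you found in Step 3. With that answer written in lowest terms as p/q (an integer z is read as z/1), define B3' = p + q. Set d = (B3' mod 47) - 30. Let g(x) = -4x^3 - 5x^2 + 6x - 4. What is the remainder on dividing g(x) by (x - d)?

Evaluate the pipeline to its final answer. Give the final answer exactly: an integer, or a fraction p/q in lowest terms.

Step 1: cross terms: (37*-32 - 25*-39)=-209, (25*-21 - -25*-32)=-1325, (-25*-39 - 37*-21)=1752; twice the area = |218| = 218; area = 109; boundary points = 1 + 1 + 2 = 4; strictly interior points = area - boundary/2 + 1 = 108; answer 108
Step 2: B1 = 108; r = -9; remainder = value at the root: 8*(-9)^2 + 5*(-9)^1 - 8 = (648) + (-45) + (-8) = 595; answer 595
Step 3: B2 = 595; w = -25; cross terms: (-20*-25 - -3*-5)=485, (-3*-29 - 6*-25)=237, (6*-2 - 23*-29)=655, (23*21 - 22*-2)=527, (22*38 - -32*21)=1508, (-32*-5 - -20*38)=920; twice the area = |4332| = 4332; area = 2166; answer 2166
Step 4: B3 = 2166; threaded value p + q = 2167; d = -25; remainder = value at the root: -4*(-25)^3 - 5*(-25)^2 + 6*(-25)^1 - 4 = (62500) + (-3125) + (-150) + (-4) = 59221; answer 59221

59221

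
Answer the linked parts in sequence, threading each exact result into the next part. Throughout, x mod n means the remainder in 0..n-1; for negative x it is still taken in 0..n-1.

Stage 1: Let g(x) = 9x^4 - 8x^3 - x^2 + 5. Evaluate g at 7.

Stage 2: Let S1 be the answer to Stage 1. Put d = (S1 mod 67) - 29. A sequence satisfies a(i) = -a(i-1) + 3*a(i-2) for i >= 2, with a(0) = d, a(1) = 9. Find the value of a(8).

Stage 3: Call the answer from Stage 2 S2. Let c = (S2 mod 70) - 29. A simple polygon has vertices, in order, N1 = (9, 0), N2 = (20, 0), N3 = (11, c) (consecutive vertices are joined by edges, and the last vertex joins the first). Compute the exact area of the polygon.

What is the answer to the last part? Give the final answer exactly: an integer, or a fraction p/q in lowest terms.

Stage 1: 9*(7)^4 - 8*(7)^3 - 1*(7)^2 + 5 = (21609) + (-2744) + (-49) + (5) = 18821; answer 18821
Stage 2: S1 = 18821; d = 32; a(2) = -1*(9) + 3*(32) = 87; iterating: a(2)=87, a(3)=-60, a(4)=321, a(5)=-501, a(6)=1464, a(7)=-2967, a(8)=7359; answer 7359
Stage 3: S2 = 7359; c = -20; cross terms: (9*0 - 20*0)=0, (20*-20 - 11*0)=-400, (11*0 - 9*-20)=180; twice the area = |-220| = 220; area = 110; answer 110

110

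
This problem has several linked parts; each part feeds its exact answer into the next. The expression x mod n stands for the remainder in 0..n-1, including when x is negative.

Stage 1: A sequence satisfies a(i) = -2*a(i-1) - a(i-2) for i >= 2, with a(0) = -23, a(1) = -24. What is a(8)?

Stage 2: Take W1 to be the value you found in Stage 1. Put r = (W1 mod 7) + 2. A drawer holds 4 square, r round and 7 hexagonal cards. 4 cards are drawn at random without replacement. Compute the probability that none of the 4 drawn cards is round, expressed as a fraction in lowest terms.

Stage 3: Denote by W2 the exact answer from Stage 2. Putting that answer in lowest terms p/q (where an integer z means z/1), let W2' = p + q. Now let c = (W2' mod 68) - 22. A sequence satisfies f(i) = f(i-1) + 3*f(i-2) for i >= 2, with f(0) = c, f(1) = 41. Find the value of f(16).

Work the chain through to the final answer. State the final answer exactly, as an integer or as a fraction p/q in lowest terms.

4623275

Stage 1: a(2) = -2*(-24) - 1*(-23) = 71; iterating: a(2)=71, a(3)=-118, a(4)=165, a(5)=-212, a(6)=259, a(7)=-306, a(8)=353; answer 353
Stage 2: W1 = 353; r = 5; total draws C(16,4) = 1820; favorable C(11,4) = 330; P = 33/182; answer 33/182
Stage 3: W2 = 33/182; threaded value p + q = 215; c = -11; f(2) = 1*(41) + 3*(-11) = 8; iterating: f(2)=8, f(3)=131, f(4)=155, f(5)=548, f(6)=1013, f(7)=2657, f(8)=5696, f(9)=13667, f(10)=30755, f(11)=71756, f(12)=164021, f(13)=379289, f(14)=871352, f(15)=2009219, f(16)=4623275; answer 4623275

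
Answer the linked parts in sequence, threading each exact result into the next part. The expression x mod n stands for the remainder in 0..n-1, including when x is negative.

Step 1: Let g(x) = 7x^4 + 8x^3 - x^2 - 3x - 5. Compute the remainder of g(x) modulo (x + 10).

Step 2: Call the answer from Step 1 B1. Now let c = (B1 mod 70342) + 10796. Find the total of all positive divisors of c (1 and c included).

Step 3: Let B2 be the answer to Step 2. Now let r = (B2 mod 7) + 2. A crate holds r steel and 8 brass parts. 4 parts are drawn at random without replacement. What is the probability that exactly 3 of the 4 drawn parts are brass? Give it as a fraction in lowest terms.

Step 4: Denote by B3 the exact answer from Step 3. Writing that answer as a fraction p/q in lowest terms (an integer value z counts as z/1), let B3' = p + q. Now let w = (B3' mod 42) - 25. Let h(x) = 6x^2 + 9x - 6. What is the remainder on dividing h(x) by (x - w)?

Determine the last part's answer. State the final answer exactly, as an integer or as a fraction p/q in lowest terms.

Step 1: remainder = value at the root: 7*(-10)^4 + 8*(-10)^3 - 1*(-10)^2 - 3*(-10)^1 - 5 = (70000) + (-8000) + (-100) + (30) + (-5) = 61925; answer 61925
Step 2: B1 = 61925; c = 72721; 72721 = 11^2 * 601; sigma = (1 + 11 + 121) * (1 + 601) = 133 * 602 = 80066; answer 80066
Step 3: B2 = 80066; r = 2; total draws C(10,4) = 210; favorable C(8,3)*C(2,1) = 112; P = 8/15; answer 8/15
Step 4: B3 = 8/15; threaded value p + q = 23; w = -2; remainder = value at the root: 6*(-2)^2 + 9*(-2)^1 - 6 = (24) + (-18) + (-6) = 0; answer 0

0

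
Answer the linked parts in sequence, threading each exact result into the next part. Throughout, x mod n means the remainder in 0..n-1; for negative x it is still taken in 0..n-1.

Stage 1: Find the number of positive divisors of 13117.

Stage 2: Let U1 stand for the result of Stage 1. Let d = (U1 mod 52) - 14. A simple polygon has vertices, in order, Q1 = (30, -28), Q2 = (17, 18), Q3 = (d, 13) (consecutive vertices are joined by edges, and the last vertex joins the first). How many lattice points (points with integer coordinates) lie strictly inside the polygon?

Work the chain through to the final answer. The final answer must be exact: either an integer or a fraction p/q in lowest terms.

Stage 1: 13117 = 13 * 1009; number of divisors = (1+1) * (1+1) = 4; answer 4
Stage 2: U1 = 4; d = -10; cross terms: (30*18 - 17*-28)=1016, (17*13 - -10*18)=401, (-10*-28 - 30*13)=-110; twice the area = |1307| = 1307; area = 1307/2; boundary points = 1 + 1 + 1 = 3; strictly interior points = area - boundary/2 + 1 = 653; answer 653

653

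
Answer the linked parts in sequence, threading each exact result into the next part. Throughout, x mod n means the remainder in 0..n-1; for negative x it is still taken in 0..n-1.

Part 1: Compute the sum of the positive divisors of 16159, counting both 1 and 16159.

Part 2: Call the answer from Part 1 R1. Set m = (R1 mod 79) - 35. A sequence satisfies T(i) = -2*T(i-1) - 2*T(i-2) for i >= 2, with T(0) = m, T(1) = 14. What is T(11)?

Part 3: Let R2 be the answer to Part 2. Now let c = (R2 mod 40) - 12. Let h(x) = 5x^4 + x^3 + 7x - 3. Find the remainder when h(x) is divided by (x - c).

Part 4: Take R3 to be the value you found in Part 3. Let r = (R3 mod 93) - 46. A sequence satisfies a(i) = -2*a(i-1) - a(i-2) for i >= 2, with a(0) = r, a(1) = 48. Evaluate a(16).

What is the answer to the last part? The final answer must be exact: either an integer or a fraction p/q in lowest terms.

Part 1: 16159 = 11 * 13 * 113; sigma = (1 + 11) * (1 + 13) * (1 + 113) = 12 * 14 * 114 = 19152; answer 19152
Part 2: R1 = 19152; m = -1; T(2) = -2*(14) - 2*(-1) = -26; iterating: T(2)=-26, T(3)=24, T(4)=4, T(5)=-56, T(6)=104, T(7)=-96, T(8)=-16, T(9)=224, T(10)=-416, T(11)=384; answer 384
Part 3: R2 = 384; c = 12; remainder = value at the root: 5*(12)^4 + 1*(12)^3 + 7*(12)^1 - 3 = (103680) + (1728) + (84) + (-3) = 105489; answer 105489
Part 4: R3 = 105489; r = -19; a(2) = -2*(48) - 1*(-19) = -77; iterating: a(2)=-77, a(3)=106, a(4)=-135, a(5)=164, a(6)=-193, a(7)=222, a(8)=-251, a(9)=280, a(10)=-309, a(11)=338, a(12)=-367, a(13)=396, a(14)=-425, a(15)=454, a(16)=-483; answer -483

-483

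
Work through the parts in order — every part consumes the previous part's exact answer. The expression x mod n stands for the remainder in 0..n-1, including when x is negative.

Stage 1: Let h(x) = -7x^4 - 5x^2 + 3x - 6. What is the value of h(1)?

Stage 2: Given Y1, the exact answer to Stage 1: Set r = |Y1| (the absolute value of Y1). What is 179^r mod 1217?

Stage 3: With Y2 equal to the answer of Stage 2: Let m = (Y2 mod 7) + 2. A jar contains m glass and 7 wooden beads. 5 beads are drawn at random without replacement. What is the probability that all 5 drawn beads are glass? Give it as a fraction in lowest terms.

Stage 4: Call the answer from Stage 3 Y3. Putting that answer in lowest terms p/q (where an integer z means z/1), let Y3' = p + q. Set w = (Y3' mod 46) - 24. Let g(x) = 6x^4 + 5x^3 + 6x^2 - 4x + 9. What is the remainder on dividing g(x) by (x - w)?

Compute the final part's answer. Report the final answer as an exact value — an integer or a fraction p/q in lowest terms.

Stage 1: -7*(1)^4 - 5*(1)^2 + 3*(1)^1 - 6 = (-7) + (-5) + (3) + (-6) = -15; answer -15
Stage 2: Y1 = -15; r = 15; squarings mod 1217: 179^1=179, 179^2=399, 179^4=991, 179^8=1179; 179^15 = 179^1 * 179^2 * 179^4 * 179^8 = 416 (mod 1217); answer 416
Stage 3: Y2 = 416; m = 5; total draws C(12,5) = 792; favorable C(5,5) = 1; P = 1/792; answer 1/792
Stage 4: Y3 = 1/792; threaded value p + q = 793; w = -13; remainder = value at the root: 6*(-13)^4 + 5*(-13)^3 + 6*(-13)^2 - 4*(-13)^1 + 9 = (171366) + (-10985) + (1014) + (52) + (9) = 161456; answer 161456

161456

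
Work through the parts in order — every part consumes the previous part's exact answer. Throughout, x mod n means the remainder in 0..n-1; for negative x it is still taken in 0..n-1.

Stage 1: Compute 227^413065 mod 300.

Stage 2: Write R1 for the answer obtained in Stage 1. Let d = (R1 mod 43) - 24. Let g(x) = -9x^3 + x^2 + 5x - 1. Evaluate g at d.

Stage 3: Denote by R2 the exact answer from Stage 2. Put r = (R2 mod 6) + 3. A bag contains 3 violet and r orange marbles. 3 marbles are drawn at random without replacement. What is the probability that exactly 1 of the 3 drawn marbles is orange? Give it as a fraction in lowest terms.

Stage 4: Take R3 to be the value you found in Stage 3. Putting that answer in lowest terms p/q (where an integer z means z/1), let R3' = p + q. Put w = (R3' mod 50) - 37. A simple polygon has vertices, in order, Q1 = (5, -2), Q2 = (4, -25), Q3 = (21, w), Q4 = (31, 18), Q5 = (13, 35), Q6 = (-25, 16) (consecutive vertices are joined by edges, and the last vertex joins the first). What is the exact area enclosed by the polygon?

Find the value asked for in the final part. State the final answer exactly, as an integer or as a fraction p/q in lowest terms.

1561

Stage 1: squarings mod 300: 227^1=227, 227^2=229, 227^4=241, 227^8=181, 227^16=61, 227^32=121, 227^64=241, 227^128=181, 227^256=61, 227^512=121, 227^1024=241, 227^2048=181, 227^4096=61, 227^8192=121, 227^16384=241, 227^32768=181, 227^65536=61, 227^131072=121, 227^262144=241; 227^413065 = 227^1 * 227^8 * 227^128 * 227^256 * 227^1024 * 227^2048 * 227^16384 * 227^131072 * 227^262144 = 107 (mod 300); answer 107
Stage 2: R1 = 107; d = -3; -9*(-3)^3 + 1*(-3)^2 + 5*(-3)^1 - 1 = (243) + (9) + (-15) + (-1) = 236; answer 236
Stage 3: R2 = 236; r = 5; total draws C(8,3) = 56; favorable C(5,1)*C(3,2) = 15; P = 15/56; answer 15/56
Stage 4: R3 = 15/56; threaded value p + q = 71; w = -16; cross terms: (5*-25 - 4*-2)=-117, (4*-16 - 21*-25)=461, (21*18 - 31*-16)=874, (31*35 - 13*18)=851, (13*16 - -25*35)=1083, (-25*-2 - 5*16)=-30; twice the area = |3122| = 3122; area = 1561; answer 1561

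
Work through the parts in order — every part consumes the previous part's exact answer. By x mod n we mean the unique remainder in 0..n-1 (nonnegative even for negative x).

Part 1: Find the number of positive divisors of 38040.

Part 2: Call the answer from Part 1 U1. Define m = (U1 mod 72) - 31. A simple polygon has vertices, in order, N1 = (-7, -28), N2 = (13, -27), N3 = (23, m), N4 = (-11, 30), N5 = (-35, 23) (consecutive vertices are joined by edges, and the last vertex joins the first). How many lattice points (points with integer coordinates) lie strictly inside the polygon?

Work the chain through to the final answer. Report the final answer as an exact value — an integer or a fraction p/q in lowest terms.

Part 1: 38040 = 2^3 * 3 * 5 * 317; number of divisors = (3+1) * (1+1) * (1+1) * (1+1) = 32; answer 32
Part 2: U1 = 32; m = 1; cross terms: (-7*-27 - 13*-28)=553, (13*1 - 23*-27)=634, (23*30 - -11*1)=701, (-11*23 - -35*30)=797, (-35*-28 - -7*23)=1141; twice the area = |3826| = 3826; area = 1913; boundary points = 1 + 2 + 1 + 1 + 1 = 6; strictly interior points = area - boundary/2 + 1 = 1911; answer 1911

1911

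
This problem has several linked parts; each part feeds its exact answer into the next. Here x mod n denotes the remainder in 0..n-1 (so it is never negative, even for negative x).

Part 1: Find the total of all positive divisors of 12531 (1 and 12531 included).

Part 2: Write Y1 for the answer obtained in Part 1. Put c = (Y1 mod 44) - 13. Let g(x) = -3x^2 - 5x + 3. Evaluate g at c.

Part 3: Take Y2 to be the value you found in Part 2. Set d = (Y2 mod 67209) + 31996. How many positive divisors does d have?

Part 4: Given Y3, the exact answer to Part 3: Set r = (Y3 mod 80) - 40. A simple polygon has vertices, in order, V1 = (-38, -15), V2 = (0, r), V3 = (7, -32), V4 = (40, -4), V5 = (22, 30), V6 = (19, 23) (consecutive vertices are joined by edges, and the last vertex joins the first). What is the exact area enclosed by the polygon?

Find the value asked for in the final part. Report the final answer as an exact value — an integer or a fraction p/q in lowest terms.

4325/2

Part 1: 12531 = 3 * 4177; sigma = (1 + 3) * (1 + 4177) = 4 * 4178 = 16712; answer 16712
Part 2: Y1 = 16712; c = 23; -3*(23)^2 - 5*(23)^1 + 3 = (-1587) + (-115) + (3) = -1699; answer -1699
Part 3: Y2 = -1699; d = 97506; 97506 = 2 * 3^2 * 5417; number of divisors = (1+1) * (2+1) * (1+1) = 12; answer 12
Part 4: Y3 = 12; r = -28; cross terms: (-38*-28 - 0*-15)=1064, (0*-32 - 7*-28)=196, (7*-4 - 40*-32)=1252, (40*30 - 22*-4)=1288, (22*23 - 19*30)=-64, (19*-15 - -38*23)=589; twice the area = |4325| = 4325; area = 4325/2; answer 4325/2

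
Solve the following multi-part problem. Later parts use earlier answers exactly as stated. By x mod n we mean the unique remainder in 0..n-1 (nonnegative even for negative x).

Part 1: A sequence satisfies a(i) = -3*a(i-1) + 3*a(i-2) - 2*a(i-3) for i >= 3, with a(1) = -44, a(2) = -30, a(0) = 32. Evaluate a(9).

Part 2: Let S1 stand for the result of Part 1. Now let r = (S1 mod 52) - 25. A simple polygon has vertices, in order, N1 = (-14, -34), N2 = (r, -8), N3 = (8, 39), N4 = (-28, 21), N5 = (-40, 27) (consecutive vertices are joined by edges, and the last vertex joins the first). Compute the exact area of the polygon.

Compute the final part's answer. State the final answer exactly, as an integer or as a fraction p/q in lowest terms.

3331/2

Part 1: a(3) = -3*(-30) + 3*(-44) - 2*(32) = -106; iterating: a(3)=-106, a(4)=316, a(5)=-1206, a(6)=4778, a(7)=-18584, a(8)=72498, a(9)=-282802; answer -282802
Part 2: S1 = -282802; r = 1; cross terms: (-14*-8 - 1*-34)=146, (1*39 - 8*-8)=103, (8*21 - -28*39)=1260, (-28*27 - -40*21)=84, (-40*-34 - -14*27)=1738; twice the area = |3331| = 3331; area = 3331/2; answer 3331/2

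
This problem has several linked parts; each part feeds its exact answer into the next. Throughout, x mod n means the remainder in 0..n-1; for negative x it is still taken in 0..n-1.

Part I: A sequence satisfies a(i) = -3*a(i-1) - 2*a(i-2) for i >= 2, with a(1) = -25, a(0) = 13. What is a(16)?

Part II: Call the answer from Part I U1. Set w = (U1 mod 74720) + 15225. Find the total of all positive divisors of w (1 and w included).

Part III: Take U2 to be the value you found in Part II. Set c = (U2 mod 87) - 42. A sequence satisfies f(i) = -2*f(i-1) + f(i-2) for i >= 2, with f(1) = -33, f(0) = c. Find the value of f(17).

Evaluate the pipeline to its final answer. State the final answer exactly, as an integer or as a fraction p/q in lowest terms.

Part I: a(2) = -3*(-25) - 2*(13) = 49; iterating: a(2)=49, a(3)=-97, a(4)=193, a(5)=-385, a(6)=769, a(7)=-1537, a(8)=3073, a(9)=-6145, a(10)=12289, a(11)=-24577, a(12)=49153, a(13)=-98305, a(14)=196609, a(15)=-393217, a(16)=786433; answer 786433
Part II: U1 = 786433; w = 54458; 54458 = 2 * 73 * 373; sigma = (1 + 2) * (1 + 73) * (1 + 373) = 3 * 74 * 374 = 83028; answer 83028
Part III: U2 = 83028; c = -12; f(2) = -2*(-33) + 1*(-12) = 54; iterating: f(2)=54, f(3)=-141, f(4)=336, f(5)=-813, f(6)=1962, f(7)=-4737, f(8)=11436, f(9)=-27609, f(10)=66654, f(11)=-160917, f(12)=388488, f(13)=-937893, f(14)=2264274, f(15)=-5466441, f(16)=13197156, f(17)=-31860753; answer -31860753

-31860753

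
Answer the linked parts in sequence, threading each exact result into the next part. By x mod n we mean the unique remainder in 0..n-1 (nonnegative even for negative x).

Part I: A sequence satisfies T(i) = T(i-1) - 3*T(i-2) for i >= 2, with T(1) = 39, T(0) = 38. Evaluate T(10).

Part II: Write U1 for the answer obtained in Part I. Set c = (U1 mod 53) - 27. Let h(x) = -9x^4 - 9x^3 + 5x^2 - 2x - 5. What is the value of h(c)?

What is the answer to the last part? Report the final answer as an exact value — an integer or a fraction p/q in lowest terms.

Part I: T(2) = 1*(39) - 3*(38) = -75; iterating: T(2)=-75, T(3)=-192, T(4)=33, T(5)=609, T(6)=510, T(7)=-1317, T(8)=-2847, T(9)=1104, T(10)=9645; answer 9645
Part II: U1 = 9645; c = 25; -9*(25)^4 - 9*(25)^3 + 5*(25)^2 - 2*(25)^1 - 5 = (-3515625) + (-140625) + (3125) + (-50) + (-5) = -3653180; answer -3653180

-3653180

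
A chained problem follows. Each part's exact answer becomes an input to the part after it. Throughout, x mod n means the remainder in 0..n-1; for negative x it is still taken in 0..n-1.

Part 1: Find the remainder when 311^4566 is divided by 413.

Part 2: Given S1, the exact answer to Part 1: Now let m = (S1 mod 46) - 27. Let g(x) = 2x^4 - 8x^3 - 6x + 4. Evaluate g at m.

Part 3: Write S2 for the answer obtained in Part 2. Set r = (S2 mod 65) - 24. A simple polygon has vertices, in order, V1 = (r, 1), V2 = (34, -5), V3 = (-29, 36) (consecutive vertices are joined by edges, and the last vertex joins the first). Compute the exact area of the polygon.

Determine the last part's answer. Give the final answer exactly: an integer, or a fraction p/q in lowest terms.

Part 1: squarings mod 413: 311^1=311, 311^2=79, 311^4=46, 311^8=51, 311^16=123, 311^32=261, 311^64=389, 311^128=163, 311^256=137, 311^512=184, 311^1024=403, 311^2048=100, 311^4096=88; 311^4566 = 311^2 * 311^4 * 311^16 * 311^64 * 311^128 * 311^256 * 311^4096 = 71 (mod 413); answer 71
Part 2: S1 = 71; m = -2; 2*(-2)^4 - 8*(-2)^3 - 6*(-2)^1 + 4 = (32) + (64) + (12) + (4) = 112; answer 112
Part 3: S2 = 112; r = 23; cross terms: (23*-5 - 34*1)=-149, (34*36 - -29*-5)=1079, (-29*1 - 23*36)=-857; twice the area = |73| = 73; area = 73/2; answer 73/2

73/2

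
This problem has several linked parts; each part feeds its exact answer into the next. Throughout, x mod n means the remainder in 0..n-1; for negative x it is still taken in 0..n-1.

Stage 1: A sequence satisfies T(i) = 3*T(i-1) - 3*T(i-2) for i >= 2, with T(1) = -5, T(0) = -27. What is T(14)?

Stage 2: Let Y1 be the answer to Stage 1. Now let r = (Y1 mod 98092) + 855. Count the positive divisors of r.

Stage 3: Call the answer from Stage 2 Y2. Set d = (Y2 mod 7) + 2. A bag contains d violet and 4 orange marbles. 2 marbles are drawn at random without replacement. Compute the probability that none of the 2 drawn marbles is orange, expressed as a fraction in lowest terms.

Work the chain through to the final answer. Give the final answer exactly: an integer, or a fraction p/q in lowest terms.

14/33

Stage 1: T(2) = 3*(-5) - 3*(-27) = 66; iterating: T(2)=66, T(3)=213, T(4)=441, T(5)=684, T(6)=729, T(7)=135, T(8)=-1782, T(9)=-5751, T(10)=-11907, T(11)=-18468, T(12)=-19683, T(13)=-3645, T(14)=48114; answer 48114
Stage 2: Y1 = 48114; r = 48969; 48969 = 3^2 * 5441; number of divisors = (2+1) * (1+1) = 6; answer 6
Stage 3: Y2 = 6; d = 8; total draws C(12,2) = 66; favorable C(8,2) = 28; P = 14/33; answer 14/33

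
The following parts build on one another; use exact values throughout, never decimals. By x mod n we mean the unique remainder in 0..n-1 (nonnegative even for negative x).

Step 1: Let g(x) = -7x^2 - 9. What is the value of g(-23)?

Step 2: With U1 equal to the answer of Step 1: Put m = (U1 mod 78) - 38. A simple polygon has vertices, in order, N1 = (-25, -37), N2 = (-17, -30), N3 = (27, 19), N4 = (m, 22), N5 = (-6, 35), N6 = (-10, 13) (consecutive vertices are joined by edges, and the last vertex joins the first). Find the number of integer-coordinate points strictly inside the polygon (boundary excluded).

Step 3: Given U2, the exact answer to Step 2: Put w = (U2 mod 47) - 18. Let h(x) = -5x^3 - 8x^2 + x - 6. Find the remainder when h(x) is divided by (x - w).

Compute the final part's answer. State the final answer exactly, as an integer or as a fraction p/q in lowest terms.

Step 1: -7*(-23)^2 - 9 = (-3703) + (-9) = -3712; answer -3712
Step 2: U1 = -3712; m = -6; cross terms: (-25*-30 - -17*-37)=121, (-17*19 - 27*-30)=487, (27*22 - -6*19)=708, (-6*35 - -6*22)=-78, (-6*13 - -10*35)=272, (-10*-37 - -25*13)=695; twice the area = |2205| = 2205; area = 2205/2; boundary points = 1 + 1 + 3 + 13 + 2 + 5 = 25; strictly interior points = area - boundary/2 + 1 = 1091; answer 1091
Step 3: U2 = 1091; w = -8; remainder = value at the root: -5*(-8)^3 - 8*(-8)^2 + 1*(-8)^1 - 6 = (2560) + (-512) + (-8) + (-6) = 2034; answer 2034

2034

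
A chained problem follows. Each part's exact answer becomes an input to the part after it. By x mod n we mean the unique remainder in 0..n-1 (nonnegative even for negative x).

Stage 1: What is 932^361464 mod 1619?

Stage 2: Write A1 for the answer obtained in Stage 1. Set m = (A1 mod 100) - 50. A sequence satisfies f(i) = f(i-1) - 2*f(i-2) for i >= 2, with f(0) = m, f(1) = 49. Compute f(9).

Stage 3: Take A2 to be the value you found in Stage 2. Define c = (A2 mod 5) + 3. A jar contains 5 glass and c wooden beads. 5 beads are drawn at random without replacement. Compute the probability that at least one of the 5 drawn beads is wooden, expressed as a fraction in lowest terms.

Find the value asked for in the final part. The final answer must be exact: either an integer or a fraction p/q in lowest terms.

Stage 1: squarings mod 1619: 932^1=932, 932^2=840, 932^4=1335, 932^8=1325, 932^16=629, 932^32=605, 932^64=131, 932^128=971, 932^256=583, 932^512=1518, 932^1024=487, 932^2048=795, 932^4096=615, 932^8192=998, 932^16384=319, 932^32768=1383, 932^65536=650, 932^131072=1560, 932^262144=243; 932^361464 = 932^8 * 932^16 * 932^32 * 932^64 * 932^128 * 932^256 * 932^512 * 932^32768 * 932^65536 * 932^262144 = 713 (mod 1619); answer 713
Stage 2: A1 = 713; m = -37; f(2) = 1*(49) - 2*(-37) = 123; iterating: f(2)=123, f(3)=25, f(4)=-221, f(5)=-271, f(6)=171, f(7)=713, f(8)=371, f(9)=-1055; answer -1055
Stage 3: A2 = -1055; c = 3; total draws C(8,5) = 56; complement C(5,5) = 1; favorable 56 - 1 = 55; P = 55/56; answer 55/56

55/56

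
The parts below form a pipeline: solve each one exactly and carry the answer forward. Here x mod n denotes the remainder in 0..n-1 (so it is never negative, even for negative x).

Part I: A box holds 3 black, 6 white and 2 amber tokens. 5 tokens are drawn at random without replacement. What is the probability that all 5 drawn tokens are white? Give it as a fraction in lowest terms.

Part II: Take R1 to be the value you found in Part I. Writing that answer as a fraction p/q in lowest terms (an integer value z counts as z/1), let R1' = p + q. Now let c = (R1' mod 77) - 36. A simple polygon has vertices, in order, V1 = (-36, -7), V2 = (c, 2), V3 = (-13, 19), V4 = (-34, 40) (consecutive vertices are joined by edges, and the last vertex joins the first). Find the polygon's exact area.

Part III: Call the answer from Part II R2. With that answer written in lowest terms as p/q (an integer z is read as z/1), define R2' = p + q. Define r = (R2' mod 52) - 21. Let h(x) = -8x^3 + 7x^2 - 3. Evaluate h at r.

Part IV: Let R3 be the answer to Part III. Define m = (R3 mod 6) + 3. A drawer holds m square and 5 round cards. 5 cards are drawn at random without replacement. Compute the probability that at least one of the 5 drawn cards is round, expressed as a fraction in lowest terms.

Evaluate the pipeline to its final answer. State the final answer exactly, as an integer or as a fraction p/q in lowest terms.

Part I: total draws C(11,5) = 462; favorable C(6,5) = 6; P = 1/77; answer 1/77
Part II: R1 = 1/77; threaded value p + q = 78; c = -35; cross terms: (-36*2 - -35*-7)=-317, (-35*19 - -13*2)=-639, (-13*40 - -34*19)=126, (-34*-7 - -36*40)=1678; twice the area = |848| = 848; area = 424; answer 424
Part III: R2 = 424; threaded value p + q = 425; r = -12; -8*(-12)^3 + 7*(-12)^2 - 3 = (13824) + (1008) + (-3) = 14829; answer 14829
Part IV: R3 = 14829; m = 6; total draws C(11,5) = 462; complement C(6,5) = 6; favorable 462 - 6 = 456; P = 76/77; answer 76/77

76/77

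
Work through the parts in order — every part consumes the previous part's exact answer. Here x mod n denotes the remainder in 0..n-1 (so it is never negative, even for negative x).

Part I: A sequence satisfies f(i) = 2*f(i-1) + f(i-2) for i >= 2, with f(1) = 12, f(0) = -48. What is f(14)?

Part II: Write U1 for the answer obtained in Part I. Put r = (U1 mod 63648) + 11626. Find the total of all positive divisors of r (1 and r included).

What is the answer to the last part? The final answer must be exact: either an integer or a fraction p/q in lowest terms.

145656

Part I: f(2) = 2*(12) + 1*(-48) = -24; iterating: f(2)=-24, f(3)=-36, f(4)=-96, f(5)=-228, f(6)=-552, f(7)=-1332, f(8)=-3216, f(9)=-7764, f(10)=-18744, f(11)=-45252, f(12)=-109248, f(13)=-263748, f(14)=-636744; answer -636744
Part II: U1 = -636744; r = 75010; 75010 = 2 * 5 * 13 * 577; sigma = (1 + 2) * (1 + 5) * (1 + 13) * (1 + 577) = 3 * 6 * 14 * 578 = 145656; answer 145656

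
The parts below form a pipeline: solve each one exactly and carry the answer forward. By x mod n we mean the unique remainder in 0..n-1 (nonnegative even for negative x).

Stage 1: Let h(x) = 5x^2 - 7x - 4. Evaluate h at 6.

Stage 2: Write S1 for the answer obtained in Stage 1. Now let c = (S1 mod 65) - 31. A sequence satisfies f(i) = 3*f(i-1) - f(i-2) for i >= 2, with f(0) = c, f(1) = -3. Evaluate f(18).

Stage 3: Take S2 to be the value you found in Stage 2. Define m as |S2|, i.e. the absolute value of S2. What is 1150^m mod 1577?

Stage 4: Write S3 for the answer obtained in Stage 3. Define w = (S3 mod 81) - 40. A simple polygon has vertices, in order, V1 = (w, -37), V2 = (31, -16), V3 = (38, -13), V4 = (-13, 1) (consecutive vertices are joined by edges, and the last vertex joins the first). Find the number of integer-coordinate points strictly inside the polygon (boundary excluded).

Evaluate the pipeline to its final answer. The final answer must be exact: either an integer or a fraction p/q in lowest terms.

662

Stage 1: 5*(6)^2 - 7*(6)^1 - 4 = (180) + (-42) + (-4) = 134; answer 134
Stage 2: S1 = 134; c = -27; f(2) = 3*(-3) - 1*(-27) = 18; iterating: f(2)=18, f(3)=57, f(4)=153, f(5)=402, f(6)=1053, f(7)=2757, f(8)=7218, f(9)=18897, f(10)=49473, f(11)=129522, f(12)=339093, f(13)=887757, f(14)=2324178, f(15)=6084777, f(16)=15930153, f(17)=41705682, f(18)=109186893; answer 109186893
Stage 3: S2 = 109186893; m = 109186893; squarings mod 1577: 1150^1=1150, 1150^2=974, 1150^4=899, 1150^8=777, 1150^16=1315, 1150^32=833, 1150^64=9, 1150^128=81, 1150^256=253, 1150^512=929, 1150^1024=422, 1150^2048=1460, 1150^4096=1073, 1150^8192=119, 1150^16384=1545, 1150^32768=1024, 1150^65536=1448, 1150^131072=871, 1150^262144=104, 1150^524288=1354, 1150^1048576=842, 1150^2097152=891, 1150^4194304=650, 1150^8388608=1441, 1150^16777216=1149, 1150^33554432=252, 1150^67108864=424; 1150^109186893 = 1150^1 * 1150^4 * 1150^8 * 1150^64 * 1150^256 * 1150^512 * 1150^1024 * 1150^2048 * 1150^131072 * 1150^8388608 * 1150^33554432 * 1150^67108864 = 1196 (mod 1577); answer 1196
Stage 4: S3 = 1196; w = 22; cross terms: (22*-16 - 31*-37)=795, (31*-13 - 38*-16)=205, (38*1 - -13*-13)=-131, (-13*-37 - 22*1)=459; twice the area = |1328| = 1328; area = 664; boundary points = 3 + 1 + 1 + 1 = 6; strictly interior points = area - boundary/2 + 1 = 662; answer 662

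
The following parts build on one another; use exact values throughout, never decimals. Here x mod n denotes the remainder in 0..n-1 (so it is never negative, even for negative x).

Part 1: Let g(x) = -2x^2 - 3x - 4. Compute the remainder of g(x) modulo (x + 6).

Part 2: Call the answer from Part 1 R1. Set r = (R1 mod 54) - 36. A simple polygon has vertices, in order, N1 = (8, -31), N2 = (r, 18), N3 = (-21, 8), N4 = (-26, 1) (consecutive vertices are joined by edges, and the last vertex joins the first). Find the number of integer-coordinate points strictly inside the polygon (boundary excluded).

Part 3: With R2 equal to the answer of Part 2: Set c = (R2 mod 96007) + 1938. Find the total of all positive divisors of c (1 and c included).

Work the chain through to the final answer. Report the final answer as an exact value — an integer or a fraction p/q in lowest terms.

4992

Part 1: remainder = value at the root: -2*(-6)^2 - 3*(-6)^1 - 4 = (-72) + (18) + (-4) = -58; answer -58
Part 2: R1 = -58; r = 14; cross terms: (8*18 - 14*-31)=578, (14*8 - -21*18)=490, (-21*1 - -26*8)=187, (-26*-31 - 8*1)=798; twice the area = |2053| = 2053; area = 2053/2; boundary points = 1 + 5 + 1 + 2 = 9; strictly interior points = area - boundary/2 + 1 = 1023; answer 1023
Part 3: R2 = 1023; c = 2961; 2961 = 3^2 * 7 * 47; sigma = (1 + 3 + 9) * (1 + 7) * (1 + 47) = 13 * 8 * 48 = 4992; answer 4992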